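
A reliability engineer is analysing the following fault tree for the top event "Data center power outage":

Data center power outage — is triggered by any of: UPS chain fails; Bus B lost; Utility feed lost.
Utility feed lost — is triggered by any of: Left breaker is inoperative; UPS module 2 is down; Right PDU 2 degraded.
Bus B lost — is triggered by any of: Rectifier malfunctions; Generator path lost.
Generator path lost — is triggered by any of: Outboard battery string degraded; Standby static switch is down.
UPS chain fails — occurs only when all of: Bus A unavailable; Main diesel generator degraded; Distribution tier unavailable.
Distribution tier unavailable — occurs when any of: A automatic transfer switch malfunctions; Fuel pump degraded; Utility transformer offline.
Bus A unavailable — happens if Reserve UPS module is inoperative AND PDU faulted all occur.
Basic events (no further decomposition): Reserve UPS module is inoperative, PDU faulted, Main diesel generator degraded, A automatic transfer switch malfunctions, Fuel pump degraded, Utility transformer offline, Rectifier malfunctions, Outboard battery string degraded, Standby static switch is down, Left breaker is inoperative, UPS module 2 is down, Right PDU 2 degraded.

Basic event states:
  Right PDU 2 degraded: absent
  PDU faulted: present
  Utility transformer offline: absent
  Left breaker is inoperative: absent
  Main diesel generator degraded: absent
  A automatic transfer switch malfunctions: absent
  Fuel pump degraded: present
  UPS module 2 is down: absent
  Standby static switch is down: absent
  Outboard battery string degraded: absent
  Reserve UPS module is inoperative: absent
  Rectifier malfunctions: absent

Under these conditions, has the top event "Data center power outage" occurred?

Bus A unavailable [AND]: Reserve UPS module is inoperative=not, PDU faulted=occurs → not all inputs occur → does not occur.
Distribution tier unavailable [OR]: A automatic transfer switch malfunctions=not, Fuel pump degraded=occurs, Utility transformer offline=not → at least one input occurs → occurs.
UPS chain fails [AND]: Bus A unavailable=not, Main diesel generator degraded=not, Distribution tier unavailable=occurs → not all inputs occur → does not occur.
Generator path lost [OR]: Outboard battery string degraded=not, Standby static switch is down=not → no input occurs → does not occur.
Bus B lost [OR]: Rectifier malfunctions=not, Generator path lost=not → no input occurs → does not occur.
Utility feed lost [OR]: Left breaker is inoperative=not, UPS module 2 is down=not, Right PDU 2 degraded=not → no input occurs → does not occur.
Data center power outage [OR]: UPS chain fails=not, Bus B lost=not, Utility feed lost=not → no input occurs → does not occur.

No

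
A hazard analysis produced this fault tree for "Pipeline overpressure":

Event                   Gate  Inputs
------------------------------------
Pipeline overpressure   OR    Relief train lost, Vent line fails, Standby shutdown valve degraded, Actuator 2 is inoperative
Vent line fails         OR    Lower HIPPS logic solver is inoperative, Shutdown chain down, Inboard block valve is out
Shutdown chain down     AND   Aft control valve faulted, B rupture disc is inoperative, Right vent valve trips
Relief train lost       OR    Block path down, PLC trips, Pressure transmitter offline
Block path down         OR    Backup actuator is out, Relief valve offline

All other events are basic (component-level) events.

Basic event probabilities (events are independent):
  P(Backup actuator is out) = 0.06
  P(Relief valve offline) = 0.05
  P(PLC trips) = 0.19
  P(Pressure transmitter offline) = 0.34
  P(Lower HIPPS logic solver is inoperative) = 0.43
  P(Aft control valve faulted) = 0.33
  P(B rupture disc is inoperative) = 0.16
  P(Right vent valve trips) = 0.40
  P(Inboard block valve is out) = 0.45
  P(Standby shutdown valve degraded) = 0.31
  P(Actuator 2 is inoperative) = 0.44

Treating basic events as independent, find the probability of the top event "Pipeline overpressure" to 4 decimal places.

P(Block path down) [OR] = 1 − (1−0.06) × (1−0.05) = 0.107000
P(Relief train lost) [OR] = 1 − (1−0.107000) × (1−0.19) × (1−0.34) = 0.522602
P(Shutdown chain down) [AND] = 0.33 × 0.16 × 0.40 = 0.021120
P(Vent line fails) [OR] = 1 − (1−0.43) × (1−0.021120) × (1−0.45) = 0.693121
P(Pipeline overpressure) [OR] = 1 − (1−0.522602) × (1−0.693121) × (1−0.31) × (1−0.44) = 0.943391
Rounded to 4 decimal places: P(Pipeline overpressure) ≈ 0.9434.

0.9434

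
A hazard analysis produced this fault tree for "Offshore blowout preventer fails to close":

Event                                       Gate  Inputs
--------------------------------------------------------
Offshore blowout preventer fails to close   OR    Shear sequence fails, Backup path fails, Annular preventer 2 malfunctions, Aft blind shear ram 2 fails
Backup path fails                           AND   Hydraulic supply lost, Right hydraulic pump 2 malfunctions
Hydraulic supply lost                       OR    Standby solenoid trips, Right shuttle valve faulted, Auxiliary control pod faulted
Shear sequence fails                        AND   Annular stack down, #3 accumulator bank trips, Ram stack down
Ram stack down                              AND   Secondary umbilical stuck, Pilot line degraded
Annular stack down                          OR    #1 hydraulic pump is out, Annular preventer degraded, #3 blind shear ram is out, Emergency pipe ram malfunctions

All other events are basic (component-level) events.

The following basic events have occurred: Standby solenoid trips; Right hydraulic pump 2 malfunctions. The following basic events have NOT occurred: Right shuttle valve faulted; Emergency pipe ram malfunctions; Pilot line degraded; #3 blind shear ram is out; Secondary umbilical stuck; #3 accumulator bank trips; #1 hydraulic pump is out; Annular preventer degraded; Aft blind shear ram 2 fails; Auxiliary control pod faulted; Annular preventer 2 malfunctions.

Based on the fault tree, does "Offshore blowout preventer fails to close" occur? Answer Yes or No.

Annular stack down [OR]: #1 hydraulic pump is out=not, Annular preventer degraded=not, #3 blind shear ram is out=not, Emergency pipe ram malfunctions=not → no input occurs → does not occur.
Ram stack down [AND]: Secondary umbilical stuck=not, Pilot line degraded=not → not all inputs occur → does not occur.
Shear sequence fails [AND]: Annular stack down=not, #3 accumulator bank trips=not, Ram stack down=not → not all inputs occur → does not occur.
Hydraulic supply lost [OR]: Standby solenoid trips=occurs, Right shuttle valve faulted=not, Auxiliary control pod faulted=not → at least one input occurs → occurs.
Backup path fails [AND]: Hydraulic supply lost=occurs, Right hydraulic pump 2 malfunctions=occurs → all inputs occur → occurs.
Offshore blowout preventer fails to close [OR]: Shear sequence fails=not, Backup path fails=occurs, Annular preventer 2 malfunctions=not, Aft blind shear ram 2 fails=not → at least one input occurs → occurs.

Yes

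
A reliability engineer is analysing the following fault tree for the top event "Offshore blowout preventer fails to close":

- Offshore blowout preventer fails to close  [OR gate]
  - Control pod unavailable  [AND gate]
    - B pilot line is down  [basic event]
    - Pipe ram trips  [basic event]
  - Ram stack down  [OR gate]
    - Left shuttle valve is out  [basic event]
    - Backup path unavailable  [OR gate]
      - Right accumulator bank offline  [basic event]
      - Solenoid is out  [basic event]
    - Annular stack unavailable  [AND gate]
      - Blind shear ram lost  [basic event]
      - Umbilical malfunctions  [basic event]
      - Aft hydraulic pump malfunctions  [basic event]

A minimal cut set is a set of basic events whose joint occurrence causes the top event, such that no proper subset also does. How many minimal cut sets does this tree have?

5

Control pod unavailable [AND]: one cut set from each child combined → 1 × 1 = 1 cut set(s).
Backup path unavailable [OR]: union of children's cut sets → 2 cut set(s).
Annular stack unavailable [AND]: one cut set from each child combined → 1 × 1 × 1 = 1 cut set(s).
Ram stack down [OR]: union of children's cut sets → 4 cut set(s).
Offshore blowout preventer fails to close [OR]: union of children's cut sets → 5 cut set(s).
Minimal cut sets: {B pilot line is down, Pipe ram trips}; {Left shuttle valve is out}; {Right accumulator bank offline}; {Solenoid is out}; {Aft hydraulic pump malfunctions, Blind shear ram lost, Umbilical malfunctions}.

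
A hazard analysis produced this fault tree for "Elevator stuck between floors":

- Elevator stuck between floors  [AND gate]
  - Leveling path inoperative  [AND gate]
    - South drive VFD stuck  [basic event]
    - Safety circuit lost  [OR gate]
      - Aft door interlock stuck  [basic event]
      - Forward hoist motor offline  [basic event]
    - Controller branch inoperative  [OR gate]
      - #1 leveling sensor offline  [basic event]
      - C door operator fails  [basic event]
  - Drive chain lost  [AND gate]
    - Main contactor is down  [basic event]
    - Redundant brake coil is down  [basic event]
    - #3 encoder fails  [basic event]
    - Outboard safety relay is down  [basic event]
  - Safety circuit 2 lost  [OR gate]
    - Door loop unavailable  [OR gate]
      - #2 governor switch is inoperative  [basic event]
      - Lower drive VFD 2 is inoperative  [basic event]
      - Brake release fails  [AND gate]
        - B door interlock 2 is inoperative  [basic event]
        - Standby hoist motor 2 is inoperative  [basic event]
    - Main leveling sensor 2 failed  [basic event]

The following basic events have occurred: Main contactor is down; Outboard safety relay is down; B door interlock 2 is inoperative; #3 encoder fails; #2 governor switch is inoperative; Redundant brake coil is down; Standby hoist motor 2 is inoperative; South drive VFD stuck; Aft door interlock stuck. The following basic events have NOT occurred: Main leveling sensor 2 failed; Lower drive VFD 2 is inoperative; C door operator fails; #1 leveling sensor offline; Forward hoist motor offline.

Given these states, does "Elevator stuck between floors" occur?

Safety circuit lost [OR]: Aft door interlock stuck=occurs, Forward hoist motor offline=not → at least one input occurs → occurs.
Controller branch inoperative [OR]: #1 leveling sensor offline=not, C door operator fails=not → no input occurs → does not occur.
Leveling path inoperative [AND]: South drive VFD stuck=occurs, Safety circuit lost=occurs, Controller branch inoperative=not → not all inputs occur → does not occur.
Drive chain lost [AND]: Main contactor is down=occurs, Redundant brake coil is down=occurs, #3 encoder fails=occurs, Outboard safety relay is down=occurs → all inputs occur → occurs.
Brake release fails [AND]: B door interlock 2 is inoperative=occurs, Standby hoist motor 2 is inoperative=occurs → all inputs occur → occurs.
Door loop unavailable [OR]: #2 governor switch is inoperative=occurs, Lower drive VFD 2 is inoperative=not, Brake release fails=occurs → at least one input occurs → occurs.
Safety circuit 2 lost [OR]: Door loop unavailable=occurs, Main leveling sensor 2 failed=not → at least one input occurs → occurs.
Elevator stuck between floors [AND]: Leveling path inoperative=not, Drive chain lost=occurs, Safety circuit 2 lost=occurs → not all inputs occur → does not occur.

No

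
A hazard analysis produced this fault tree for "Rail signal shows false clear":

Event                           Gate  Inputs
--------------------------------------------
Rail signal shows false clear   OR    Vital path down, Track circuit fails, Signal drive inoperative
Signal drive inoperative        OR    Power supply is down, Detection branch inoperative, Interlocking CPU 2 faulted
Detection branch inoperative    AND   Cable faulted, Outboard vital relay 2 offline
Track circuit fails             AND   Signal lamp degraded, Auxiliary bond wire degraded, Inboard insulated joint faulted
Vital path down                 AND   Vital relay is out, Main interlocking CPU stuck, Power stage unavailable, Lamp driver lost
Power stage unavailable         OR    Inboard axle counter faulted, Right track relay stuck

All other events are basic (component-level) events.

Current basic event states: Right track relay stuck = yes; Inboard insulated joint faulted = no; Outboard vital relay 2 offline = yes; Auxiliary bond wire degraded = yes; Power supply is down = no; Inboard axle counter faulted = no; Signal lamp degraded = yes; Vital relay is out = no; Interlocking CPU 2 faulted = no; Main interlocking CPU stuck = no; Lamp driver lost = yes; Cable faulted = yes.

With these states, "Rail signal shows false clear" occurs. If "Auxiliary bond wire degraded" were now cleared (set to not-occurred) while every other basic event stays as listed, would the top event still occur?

Counterfactual: set "Auxiliary bond wire degraded" to not occurred.
Power stage unavailable [OR]: Inboard axle counter faulted=not, Right track relay stuck=occurs → at least one input occurs → occurs.
Vital path down [AND]: Vital relay is out=not, Main interlocking CPU stuck=not, Power stage unavailable=occurs, Lamp driver lost=occurs → not all inputs occur → does not occur.
Track circuit fails [AND]: Signal lamp degraded=occurs, Auxiliary bond wire degraded=not, Inboard insulated joint faulted=not → not all inputs occur → does not occur.
Detection branch inoperative [AND]: Cable faulted=occurs, Outboard vital relay 2 offline=occurs → all inputs occur → occurs.
Signal drive inoperative [OR]: Power supply is down=not, Detection branch inoperative=occurs, Interlocking CPU 2 faulted=not → at least one input occurs → occurs.
Rail signal shows false clear [OR]: Vital path down=not, Track circuit fails=not, Signal drive inoperative=occurs → at least one input occurs → occurs.

Yes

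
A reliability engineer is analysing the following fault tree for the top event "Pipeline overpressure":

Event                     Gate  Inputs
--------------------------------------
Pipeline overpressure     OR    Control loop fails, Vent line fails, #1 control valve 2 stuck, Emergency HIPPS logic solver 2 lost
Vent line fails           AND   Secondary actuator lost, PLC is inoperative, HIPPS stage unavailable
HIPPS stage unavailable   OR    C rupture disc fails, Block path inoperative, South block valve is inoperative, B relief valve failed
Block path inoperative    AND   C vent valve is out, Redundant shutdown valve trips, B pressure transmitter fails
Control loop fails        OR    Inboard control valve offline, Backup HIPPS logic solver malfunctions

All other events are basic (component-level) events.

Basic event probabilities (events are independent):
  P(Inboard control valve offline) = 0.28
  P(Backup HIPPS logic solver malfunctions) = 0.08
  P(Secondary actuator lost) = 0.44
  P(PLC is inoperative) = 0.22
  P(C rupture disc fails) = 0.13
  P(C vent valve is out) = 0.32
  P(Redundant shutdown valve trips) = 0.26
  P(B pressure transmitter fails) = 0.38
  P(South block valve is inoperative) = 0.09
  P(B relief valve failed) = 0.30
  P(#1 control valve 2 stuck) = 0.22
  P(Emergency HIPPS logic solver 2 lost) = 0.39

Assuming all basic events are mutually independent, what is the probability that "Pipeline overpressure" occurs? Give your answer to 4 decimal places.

P(Control loop fails) [OR] = 1 − (1−0.28) × (1−0.08) = 0.337600
P(Block path inoperative) [AND] = 0.32 × 0.26 × 0.38 = 0.031616
P(HIPPS stage unavailable) [OR] = 1 − (1−0.13) × (1−0.031616) × (1−0.09) × (1−0.30) = 0.463331
P(Vent line fails) [AND] = 0.44 × 0.22 × 0.463331 = 0.044850
P(Pipeline overpressure) [OR] = 1 − (1−0.337600) × (1−0.044850) × (1−0.22) × (1−0.39) = 0.698965
Rounded to 4 decimal places: P(Pipeline overpressure) ≈ 0.6990.

0.6990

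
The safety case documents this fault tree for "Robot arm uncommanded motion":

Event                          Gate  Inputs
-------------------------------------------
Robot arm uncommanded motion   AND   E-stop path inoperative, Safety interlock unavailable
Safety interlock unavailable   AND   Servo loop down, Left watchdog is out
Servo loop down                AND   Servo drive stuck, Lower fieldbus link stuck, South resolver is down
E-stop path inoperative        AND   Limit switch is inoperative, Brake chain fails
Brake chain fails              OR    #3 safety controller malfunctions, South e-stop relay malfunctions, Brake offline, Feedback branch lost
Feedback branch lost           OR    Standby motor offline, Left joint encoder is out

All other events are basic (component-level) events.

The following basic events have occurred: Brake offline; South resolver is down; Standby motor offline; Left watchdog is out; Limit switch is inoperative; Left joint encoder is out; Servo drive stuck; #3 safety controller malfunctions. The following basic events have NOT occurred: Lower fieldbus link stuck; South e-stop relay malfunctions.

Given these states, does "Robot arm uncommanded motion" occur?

No

Feedback branch lost [OR]: Standby motor offline=occurs, Left joint encoder is out=occurs → at least one input occurs → occurs.
Brake chain fails [OR]: #3 safety controller malfunctions=occurs, South e-stop relay malfunctions=not, Brake offline=occurs, Feedback branch lost=occurs → at least one input occurs → occurs.
E-stop path inoperative [AND]: Limit switch is inoperative=occurs, Brake chain fails=occurs → all inputs occur → occurs.
Servo loop down [AND]: Servo drive stuck=occurs, Lower fieldbus link stuck=not, South resolver is down=occurs → not all inputs occur → does not occur.
Safety interlock unavailable [AND]: Servo loop down=not, Left watchdog is out=occurs → not all inputs occur → does not occur.
Robot arm uncommanded motion [AND]: E-stop path inoperative=occurs, Safety interlock unavailable=not → not all inputs occur → does not occur.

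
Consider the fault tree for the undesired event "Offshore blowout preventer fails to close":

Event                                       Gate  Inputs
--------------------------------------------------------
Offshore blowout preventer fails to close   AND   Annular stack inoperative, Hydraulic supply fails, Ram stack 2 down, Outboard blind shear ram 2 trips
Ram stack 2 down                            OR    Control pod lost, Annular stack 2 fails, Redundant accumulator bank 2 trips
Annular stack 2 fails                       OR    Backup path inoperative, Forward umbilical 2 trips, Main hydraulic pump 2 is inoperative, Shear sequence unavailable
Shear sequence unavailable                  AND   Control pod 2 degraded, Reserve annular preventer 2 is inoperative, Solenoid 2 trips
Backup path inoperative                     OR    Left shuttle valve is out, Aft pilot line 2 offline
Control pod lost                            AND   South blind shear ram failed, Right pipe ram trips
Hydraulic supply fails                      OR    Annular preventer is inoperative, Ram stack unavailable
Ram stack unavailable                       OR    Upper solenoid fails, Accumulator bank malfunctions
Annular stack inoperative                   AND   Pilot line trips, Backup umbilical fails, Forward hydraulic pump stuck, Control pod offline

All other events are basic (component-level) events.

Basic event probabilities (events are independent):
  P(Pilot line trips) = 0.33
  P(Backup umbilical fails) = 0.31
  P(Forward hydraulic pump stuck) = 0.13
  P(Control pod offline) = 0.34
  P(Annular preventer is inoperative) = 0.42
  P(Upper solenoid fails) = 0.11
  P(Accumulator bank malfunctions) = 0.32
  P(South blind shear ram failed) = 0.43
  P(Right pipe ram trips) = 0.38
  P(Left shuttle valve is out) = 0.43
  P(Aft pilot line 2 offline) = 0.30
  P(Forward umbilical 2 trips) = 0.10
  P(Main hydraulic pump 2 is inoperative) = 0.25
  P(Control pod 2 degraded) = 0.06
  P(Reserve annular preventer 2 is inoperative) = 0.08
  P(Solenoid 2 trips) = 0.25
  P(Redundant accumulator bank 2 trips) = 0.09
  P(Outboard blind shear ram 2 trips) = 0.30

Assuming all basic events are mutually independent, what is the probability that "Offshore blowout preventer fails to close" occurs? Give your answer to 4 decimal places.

0.0007

P(Annular stack inoperative) [AND] = 0.33 × 0.31 × 0.13 × 0.34 = 0.004522
P(Ram stack unavailable) [OR] = 1 − (1−0.11) × (1−0.32) = 0.394800
P(Hydraulic supply fails) [OR] = 1 − (1−0.42) × (1−0.394800) = 0.648984
P(Control pod lost) [AND] = 0.43 × 0.38 = 0.163400
P(Backup path inoperative) [OR] = 1 − (1−0.43) × (1−0.30) = 0.601000
P(Shear sequence unavailable) [AND] = 0.06 × 0.08 × 0.25 = 0.001200
P(Annular stack 2 fails) [OR] = 1 − (1−0.601000) × (1−0.10) × (1−0.25) × (1−0.001200) = 0.730998
P(Ram stack 2 down) [OR] = 1 − (1−0.163400) × (1−0.730998) × (1−0.09) = 0.795207
P(Offshore blowout preventer fails to close) [AND] = 0.004522 × 0.648984 × 0.795207 × 0.30 = 0.000700
Rounded to 4 decimal places: P(Offshore blowout preventer fails to close) ≈ 0.0007.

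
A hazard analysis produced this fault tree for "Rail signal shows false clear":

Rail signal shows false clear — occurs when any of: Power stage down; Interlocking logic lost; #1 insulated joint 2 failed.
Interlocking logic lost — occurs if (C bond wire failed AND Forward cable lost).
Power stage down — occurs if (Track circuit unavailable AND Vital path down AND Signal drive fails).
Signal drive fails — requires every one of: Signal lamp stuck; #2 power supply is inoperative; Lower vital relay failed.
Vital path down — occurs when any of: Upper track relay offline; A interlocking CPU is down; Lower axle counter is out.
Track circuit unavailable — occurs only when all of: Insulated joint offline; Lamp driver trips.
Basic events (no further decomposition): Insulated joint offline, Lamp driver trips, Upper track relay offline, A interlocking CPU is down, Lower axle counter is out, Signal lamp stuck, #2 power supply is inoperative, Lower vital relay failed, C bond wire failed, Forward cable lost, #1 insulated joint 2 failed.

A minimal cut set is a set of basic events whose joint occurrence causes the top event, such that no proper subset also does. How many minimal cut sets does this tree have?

Track circuit unavailable [AND]: one cut set from each child combined → 1 × 1 = 1 cut set(s).
Vital path down [OR]: union of children's cut sets → 3 cut set(s).
Signal drive fails [AND]: one cut set from each child combined → 1 × 1 × 1 = 1 cut set(s).
Power stage down [AND]: one cut set from each child combined → 1 × 3 × 1 = 3 cut set(s).
Interlocking logic lost [AND]: one cut set from each child combined → 1 × 1 = 1 cut set(s).
Rail signal shows false clear [OR]: union of children's cut sets → 5 cut set(s).
Minimal cut sets: {#2 power supply is inoperative, Insulated joint offline, Lamp driver trips, Lower vital relay failed, Signal lamp stuck, Upper track relay offline}; {#2 power supply is inoperative, A interlocking CPU is down, Insulated joint offline, Lamp driver trips, Lower vital relay failed, Signal lamp stuck}; {#2 power supply is inoperative, Insulated joint offline, Lamp driver trips, Lower axle counter is out, Lower vital relay failed, Signal lamp stuck}; {C bond wire failed, Forward cable lost}; {#1 insulated joint 2 failed}.

5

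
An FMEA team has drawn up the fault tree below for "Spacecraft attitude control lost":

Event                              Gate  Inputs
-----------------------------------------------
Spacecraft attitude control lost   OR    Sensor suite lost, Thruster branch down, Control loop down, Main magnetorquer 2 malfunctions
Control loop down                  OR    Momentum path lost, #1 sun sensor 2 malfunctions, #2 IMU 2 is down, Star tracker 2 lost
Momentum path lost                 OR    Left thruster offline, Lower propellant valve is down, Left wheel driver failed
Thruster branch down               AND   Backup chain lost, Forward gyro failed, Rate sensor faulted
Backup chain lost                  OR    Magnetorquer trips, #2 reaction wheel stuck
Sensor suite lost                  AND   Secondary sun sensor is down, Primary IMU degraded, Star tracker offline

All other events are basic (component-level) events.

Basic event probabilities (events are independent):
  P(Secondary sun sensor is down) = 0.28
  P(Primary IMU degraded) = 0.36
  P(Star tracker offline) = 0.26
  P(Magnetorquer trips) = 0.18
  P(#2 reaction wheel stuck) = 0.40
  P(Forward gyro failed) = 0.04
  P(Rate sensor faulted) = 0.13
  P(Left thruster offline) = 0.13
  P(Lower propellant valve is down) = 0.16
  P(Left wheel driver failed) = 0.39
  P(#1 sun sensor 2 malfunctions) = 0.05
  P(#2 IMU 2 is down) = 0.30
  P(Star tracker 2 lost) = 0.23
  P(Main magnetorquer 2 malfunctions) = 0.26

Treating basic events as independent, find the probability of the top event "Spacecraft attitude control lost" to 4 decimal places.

0.8359

P(Sensor suite lost) [AND] = 0.28 × 0.36 × 0.26 = 0.026208
P(Backup chain lost) [OR] = 1 − (1−0.18) × (1−0.40) = 0.508000
P(Thruster branch down) [AND] = 0.508000 × 0.04 × 0.13 = 0.002642
P(Momentum path lost) [OR] = 1 − (1−0.13) × (1−0.16) × (1−0.39) = 0.554212
P(Control loop down) [OR] = 1 − (1−0.554212) × (1−0.05) × (1−0.30) × (1−0.23) = 0.771734
P(Spacecraft attitude control lost) [OR] = 1 − (1−0.026208) × (1−0.002642) × (1−0.771734) × (1−0.26) = 0.835945
Rounded to 4 decimal places: P(Spacecraft attitude control lost) ≈ 0.8359.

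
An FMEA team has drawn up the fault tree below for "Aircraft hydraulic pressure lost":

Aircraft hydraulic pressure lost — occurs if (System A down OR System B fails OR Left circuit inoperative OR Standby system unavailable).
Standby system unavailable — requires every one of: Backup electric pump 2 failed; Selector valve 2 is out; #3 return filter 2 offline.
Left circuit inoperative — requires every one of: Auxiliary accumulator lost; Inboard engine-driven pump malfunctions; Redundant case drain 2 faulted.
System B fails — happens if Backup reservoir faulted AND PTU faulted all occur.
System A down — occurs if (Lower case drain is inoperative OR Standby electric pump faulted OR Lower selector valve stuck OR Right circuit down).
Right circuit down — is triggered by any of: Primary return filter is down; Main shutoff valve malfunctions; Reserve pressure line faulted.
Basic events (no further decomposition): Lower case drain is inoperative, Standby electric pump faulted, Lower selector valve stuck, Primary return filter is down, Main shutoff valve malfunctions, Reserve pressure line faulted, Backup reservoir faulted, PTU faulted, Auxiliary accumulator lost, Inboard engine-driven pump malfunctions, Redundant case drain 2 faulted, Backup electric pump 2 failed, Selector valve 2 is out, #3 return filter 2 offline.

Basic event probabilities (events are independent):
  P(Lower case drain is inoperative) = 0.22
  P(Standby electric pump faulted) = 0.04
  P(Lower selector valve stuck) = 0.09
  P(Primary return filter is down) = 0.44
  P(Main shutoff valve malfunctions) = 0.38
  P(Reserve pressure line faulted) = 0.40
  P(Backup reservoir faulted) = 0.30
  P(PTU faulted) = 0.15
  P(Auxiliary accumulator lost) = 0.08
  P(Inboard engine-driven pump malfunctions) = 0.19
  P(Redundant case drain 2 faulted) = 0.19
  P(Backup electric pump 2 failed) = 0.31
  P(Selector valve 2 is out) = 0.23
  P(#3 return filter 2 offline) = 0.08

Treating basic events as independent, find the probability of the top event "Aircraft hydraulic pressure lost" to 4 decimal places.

0.8656

P(Right circuit down) [OR] = 1 − (1−0.44) × (1−0.38) × (1−0.40) = 0.791680
P(System A down) [OR] = 1 − (1−0.22) × (1−0.04) × (1−0.09) × (1−0.791680) = 0.858049
P(System B fails) [AND] = 0.30 × 0.15 = 0.045000
P(Left circuit inoperative) [AND] = 0.08 × 0.19 × 0.19 = 0.002888
P(Standby system unavailable) [AND] = 0.31 × 0.23 × 0.08 = 0.005704
P(Aircraft hydraulic pressure lost) [OR] = 1 − (1−0.858049) × (1−0.045000) × (1−0.002888) × (1−0.005704) = 0.865599
Rounded to 4 decimal places: P(Aircraft hydraulic pressure lost) ≈ 0.8656.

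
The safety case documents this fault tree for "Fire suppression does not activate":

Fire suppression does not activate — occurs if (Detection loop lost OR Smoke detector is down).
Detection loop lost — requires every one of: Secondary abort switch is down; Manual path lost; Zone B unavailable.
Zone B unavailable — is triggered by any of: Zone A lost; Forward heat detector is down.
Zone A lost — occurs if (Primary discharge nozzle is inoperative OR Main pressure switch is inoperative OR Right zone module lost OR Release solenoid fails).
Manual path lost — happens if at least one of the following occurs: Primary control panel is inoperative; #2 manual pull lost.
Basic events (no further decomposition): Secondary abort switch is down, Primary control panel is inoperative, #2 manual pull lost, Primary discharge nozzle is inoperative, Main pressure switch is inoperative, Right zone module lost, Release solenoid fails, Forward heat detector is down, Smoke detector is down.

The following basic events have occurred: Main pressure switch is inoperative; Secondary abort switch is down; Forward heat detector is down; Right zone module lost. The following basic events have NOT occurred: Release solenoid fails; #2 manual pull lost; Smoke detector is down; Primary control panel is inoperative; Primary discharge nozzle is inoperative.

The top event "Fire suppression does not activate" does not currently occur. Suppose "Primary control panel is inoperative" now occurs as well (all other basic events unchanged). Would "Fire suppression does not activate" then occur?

Yes

Counterfactual: set "Primary control panel is inoperative" to occurred.
Manual path lost [OR]: Primary control panel is inoperative=occurs, #2 manual pull lost=not → at least one input occurs → occurs.
Zone A lost [OR]: Primary discharge nozzle is inoperative=not, Main pressure switch is inoperative=occurs, Right zone module lost=occurs, Release solenoid fails=not → at least one input occurs → occurs.
Zone B unavailable [OR]: Zone A lost=occurs, Forward heat detector is down=occurs → at least one input occurs → occurs.
Detection loop lost [AND]: Secondary abort switch is down=occurs, Manual path lost=occurs, Zone B unavailable=occurs → all inputs occur → occurs.
Fire suppression does not activate [OR]: Detection loop lost=occurs, Smoke detector is down=not → at least one input occurs → occurs.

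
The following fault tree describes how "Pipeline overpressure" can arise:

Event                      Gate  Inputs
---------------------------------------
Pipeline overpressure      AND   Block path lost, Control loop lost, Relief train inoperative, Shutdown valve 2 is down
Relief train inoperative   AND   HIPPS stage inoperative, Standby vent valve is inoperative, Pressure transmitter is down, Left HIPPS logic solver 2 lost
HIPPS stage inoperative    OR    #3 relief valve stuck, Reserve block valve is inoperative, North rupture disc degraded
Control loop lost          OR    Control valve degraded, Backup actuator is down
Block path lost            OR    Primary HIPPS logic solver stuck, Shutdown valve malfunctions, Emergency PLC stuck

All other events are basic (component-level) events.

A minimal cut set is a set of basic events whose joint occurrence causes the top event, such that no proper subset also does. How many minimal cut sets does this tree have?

Block path lost [OR]: union of children's cut sets → 3 cut set(s).
Control loop lost [OR]: union of children's cut sets → 2 cut set(s).
HIPPS stage inoperative [OR]: union of children's cut sets → 3 cut set(s).
Relief train inoperative [AND]: one cut set from each child combined → 3 × 1 × 1 × 1 = 3 cut set(s).
Pipeline overpressure [AND]: one cut set from each child combined → 3 × 2 × 3 × 1 = 18 cut set(s).

18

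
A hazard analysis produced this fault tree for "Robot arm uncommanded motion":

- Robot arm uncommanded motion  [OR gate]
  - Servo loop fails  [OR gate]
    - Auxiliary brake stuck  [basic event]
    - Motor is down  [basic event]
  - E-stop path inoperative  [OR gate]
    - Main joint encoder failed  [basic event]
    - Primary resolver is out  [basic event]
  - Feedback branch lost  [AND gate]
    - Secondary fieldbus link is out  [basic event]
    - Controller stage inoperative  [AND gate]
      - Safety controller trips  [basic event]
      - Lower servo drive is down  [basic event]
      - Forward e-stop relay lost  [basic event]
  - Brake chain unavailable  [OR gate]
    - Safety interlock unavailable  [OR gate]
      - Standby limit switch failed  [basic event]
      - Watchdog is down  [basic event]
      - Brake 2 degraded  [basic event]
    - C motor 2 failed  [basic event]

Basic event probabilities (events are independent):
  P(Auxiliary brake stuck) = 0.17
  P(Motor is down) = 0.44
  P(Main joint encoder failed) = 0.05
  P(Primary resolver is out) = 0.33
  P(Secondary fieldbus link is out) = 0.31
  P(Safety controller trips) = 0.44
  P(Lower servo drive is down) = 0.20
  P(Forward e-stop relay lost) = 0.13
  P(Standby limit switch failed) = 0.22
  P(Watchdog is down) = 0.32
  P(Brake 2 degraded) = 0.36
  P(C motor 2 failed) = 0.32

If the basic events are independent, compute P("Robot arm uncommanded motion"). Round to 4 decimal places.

P(Servo loop fails) [OR] = 1 − (1−0.17) × (1−0.44) = 0.535200
P(E-stop path inoperative) [OR] = 1 − (1−0.05) × (1−0.33) = 0.363500
P(Controller stage inoperative) [AND] = 0.44 × 0.20 × 0.13 = 0.011440
P(Feedback branch lost) [AND] = 0.31 × 0.011440 = 0.003546
P(Safety interlock unavailable) [OR] = 1 − (1−0.22) × (1−0.32) × (1−0.36) = 0.660544
P(Brake chain unavailable) [OR] = 1 − (1−0.660544) × (1−0.32) = 0.769170
P(Robot arm uncommanded motion) [OR] = 1 − (1−0.535200) × (1−0.363500) × (1−0.003546) × (1−0.769170) = 0.931952
Rounded to 4 decimal places: P(Robot arm uncommanded motion) ≈ 0.9320.

0.9320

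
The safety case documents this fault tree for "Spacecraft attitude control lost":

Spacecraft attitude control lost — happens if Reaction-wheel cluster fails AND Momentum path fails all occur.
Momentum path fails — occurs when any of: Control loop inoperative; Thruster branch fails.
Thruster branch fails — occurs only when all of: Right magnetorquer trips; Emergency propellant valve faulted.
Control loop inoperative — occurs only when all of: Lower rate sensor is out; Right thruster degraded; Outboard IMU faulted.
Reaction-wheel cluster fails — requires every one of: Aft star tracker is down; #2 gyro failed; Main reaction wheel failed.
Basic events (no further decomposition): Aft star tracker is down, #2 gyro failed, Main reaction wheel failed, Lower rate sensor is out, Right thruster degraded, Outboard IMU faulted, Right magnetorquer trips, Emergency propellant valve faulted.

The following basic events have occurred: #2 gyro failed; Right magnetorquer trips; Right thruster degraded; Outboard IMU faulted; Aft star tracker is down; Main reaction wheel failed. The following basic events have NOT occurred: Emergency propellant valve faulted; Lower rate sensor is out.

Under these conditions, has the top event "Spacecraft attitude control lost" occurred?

No

Reaction-wheel cluster fails [AND]: Aft star tracker is down=occurs, #2 gyro failed=occurs, Main reaction wheel failed=occurs → all inputs occur → occurs.
Control loop inoperative [AND]: Lower rate sensor is out=not, Right thruster degraded=occurs, Outboard IMU faulted=occurs → not all inputs occur → does not occur.
Thruster branch fails [AND]: Right magnetorquer trips=occurs, Emergency propellant valve faulted=not → not all inputs occur → does not occur.
Momentum path fails [OR]: Control loop inoperative=not, Thruster branch fails=not → no input occurs → does not occur.
Spacecraft attitude control lost [AND]: Reaction-wheel cluster fails=occurs, Momentum path fails=not → not all inputs occur → does not occur.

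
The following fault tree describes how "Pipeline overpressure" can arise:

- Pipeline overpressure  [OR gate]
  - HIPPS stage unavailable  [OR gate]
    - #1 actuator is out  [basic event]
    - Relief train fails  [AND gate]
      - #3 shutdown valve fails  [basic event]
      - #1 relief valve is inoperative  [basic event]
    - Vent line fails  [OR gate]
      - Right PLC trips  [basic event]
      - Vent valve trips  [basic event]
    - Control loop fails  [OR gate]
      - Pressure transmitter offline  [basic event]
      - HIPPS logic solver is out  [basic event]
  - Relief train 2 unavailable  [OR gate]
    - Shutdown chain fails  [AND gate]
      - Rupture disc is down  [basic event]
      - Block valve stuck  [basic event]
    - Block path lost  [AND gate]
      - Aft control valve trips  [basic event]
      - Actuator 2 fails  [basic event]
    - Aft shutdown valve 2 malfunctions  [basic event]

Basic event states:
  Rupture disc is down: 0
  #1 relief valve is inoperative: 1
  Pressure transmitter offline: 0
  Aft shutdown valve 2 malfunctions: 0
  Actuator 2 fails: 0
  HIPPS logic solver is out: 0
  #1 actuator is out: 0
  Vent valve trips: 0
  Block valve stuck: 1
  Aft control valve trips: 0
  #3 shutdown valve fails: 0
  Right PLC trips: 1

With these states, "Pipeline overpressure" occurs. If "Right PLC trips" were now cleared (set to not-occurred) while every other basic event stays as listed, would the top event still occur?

Counterfactual: set "Right PLC trips" to not occurred.
Relief train fails [AND]: #3 shutdown valve fails=not, #1 relief valve is inoperative=occurs → not all inputs occur → does not occur.
Vent line fails [OR]: Right PLC trips=not, Vent valve trips=not → no input occurs → does not occur.
Control loop fails [OR]: Pressure transmitter offline=not, HIPPS logic solver is out=not → no input occurs → does not occur.
HIPPS stage unavailable [OR]: #1 actuator is out=not, Relief train fails=not, Vent line fails=not, Control loop fails=not → no input occurs → does not occur.
Shutdown chain fails [AND]: Rupture disc is down=not, Block valve stuck=occurs → not all inputs occur → does not occur.
Block path lost [AND]: Aft control valve trips=not, Actuator 2 fails=not → not all inputs occur → does not occur.
Relief train 2 unavailable [OR]: Shutdown chain fails=not, Block path lost=not, Aft shutdown valve 2 malfunctions=not → no input occurs → does not occur.
Pipeline overpressure [OR]: HIPPS stage unavailable=not, Relief train 2 unavailable=not → no input occurs → does not occur.

No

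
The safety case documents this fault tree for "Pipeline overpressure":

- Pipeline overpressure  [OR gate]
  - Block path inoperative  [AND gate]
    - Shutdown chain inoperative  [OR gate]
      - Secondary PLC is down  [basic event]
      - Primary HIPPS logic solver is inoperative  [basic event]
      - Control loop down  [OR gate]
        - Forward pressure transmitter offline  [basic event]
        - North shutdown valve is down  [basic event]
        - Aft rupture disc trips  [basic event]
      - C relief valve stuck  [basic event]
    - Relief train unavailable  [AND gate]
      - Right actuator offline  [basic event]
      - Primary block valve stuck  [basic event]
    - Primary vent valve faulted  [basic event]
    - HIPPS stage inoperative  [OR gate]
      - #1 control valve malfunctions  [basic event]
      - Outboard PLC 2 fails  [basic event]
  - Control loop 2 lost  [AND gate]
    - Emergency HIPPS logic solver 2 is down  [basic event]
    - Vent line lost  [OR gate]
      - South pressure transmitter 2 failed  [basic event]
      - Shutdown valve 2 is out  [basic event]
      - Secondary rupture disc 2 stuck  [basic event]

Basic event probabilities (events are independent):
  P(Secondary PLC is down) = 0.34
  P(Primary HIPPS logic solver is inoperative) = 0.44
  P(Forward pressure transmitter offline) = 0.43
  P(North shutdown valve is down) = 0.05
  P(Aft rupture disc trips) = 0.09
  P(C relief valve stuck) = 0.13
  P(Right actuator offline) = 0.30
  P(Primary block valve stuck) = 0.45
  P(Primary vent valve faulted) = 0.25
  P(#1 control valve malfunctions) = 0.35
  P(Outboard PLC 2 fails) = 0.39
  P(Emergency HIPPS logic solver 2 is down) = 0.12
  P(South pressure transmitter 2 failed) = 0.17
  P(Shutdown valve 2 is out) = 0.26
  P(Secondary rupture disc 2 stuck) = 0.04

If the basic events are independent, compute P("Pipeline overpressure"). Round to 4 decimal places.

P(Control loop down) [OR] = 1 − (1−0.43) × (1−0.05) × (1−0.09) = 0.507235
P(Shutdown chain inoperative) [OR] = 1 − (1−0.34) × (1−0.44) × (1−0.507235) × (1−0.13) = 0.841550
P(Relief train unavailable) [AND] = 0.30 × 0.45 = 0.135000
P(HIPPS stage inoperative) [OR] = 1 − (1−0.35) × (1−0.39) = 0.603500
P(Block path inoperative) [AND] = 0.841550 × 0.135000 × 0.25 × 0.603500 = 0.017141
P(Vent line lost) [OR] = 1 − (1−0.17) × (1−0.26) × (1−0.04) = 0.410368
P(Control loop 2 lost) [AND] = 0.12 × 0.410368 = 0.049244
P(Pipeline overpressure) [OR] = 1 − (1−0.017141) × (1−0.049244) = 0.065541
Rounded to 4 decimal places: P(Pipeline overpressure) ≈ 0.0655.

0.0655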